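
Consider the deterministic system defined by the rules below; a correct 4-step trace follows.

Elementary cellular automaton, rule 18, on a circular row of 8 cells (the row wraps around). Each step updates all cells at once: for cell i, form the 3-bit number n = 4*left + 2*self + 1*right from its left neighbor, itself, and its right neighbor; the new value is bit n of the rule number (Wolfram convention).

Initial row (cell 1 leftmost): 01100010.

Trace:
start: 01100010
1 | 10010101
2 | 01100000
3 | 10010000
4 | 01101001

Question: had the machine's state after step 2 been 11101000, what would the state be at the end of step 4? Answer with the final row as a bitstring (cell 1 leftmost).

10001000

state after step 2 := 11101000
3 | 00000101
4 | 10001000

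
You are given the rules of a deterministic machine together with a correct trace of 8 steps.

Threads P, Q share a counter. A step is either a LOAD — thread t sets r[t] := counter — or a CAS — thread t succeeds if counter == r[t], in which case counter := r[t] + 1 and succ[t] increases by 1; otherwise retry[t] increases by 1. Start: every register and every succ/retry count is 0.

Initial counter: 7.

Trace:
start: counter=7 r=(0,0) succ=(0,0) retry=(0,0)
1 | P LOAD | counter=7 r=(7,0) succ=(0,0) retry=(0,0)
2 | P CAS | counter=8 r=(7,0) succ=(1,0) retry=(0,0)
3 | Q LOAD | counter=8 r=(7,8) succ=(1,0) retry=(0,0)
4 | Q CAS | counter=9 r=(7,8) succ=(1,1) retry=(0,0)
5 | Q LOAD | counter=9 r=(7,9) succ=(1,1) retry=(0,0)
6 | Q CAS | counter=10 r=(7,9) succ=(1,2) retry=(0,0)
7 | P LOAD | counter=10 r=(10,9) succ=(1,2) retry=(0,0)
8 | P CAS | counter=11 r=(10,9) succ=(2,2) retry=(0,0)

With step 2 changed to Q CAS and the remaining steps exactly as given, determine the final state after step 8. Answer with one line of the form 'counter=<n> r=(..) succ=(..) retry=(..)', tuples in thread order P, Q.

counter=10 r=(9,8) succ=(1,2) retry=(0,1)

(re-executing from step 2 with the substitution; state before step 2: counter=7 r=(7,0) succ=(0,0) retry=(0,0))
2 | Q CAS | counter=7 r=(7,0) succ=(0,0) retry=(0,1)
3 | Q LOAD | counter=7 r=(7,7) succ=(0,0) retry=(0,1)
4 | Q CAS | counter=8 r=(7,7) succ=(0,1) retry=(0,1)
5 | Q LOAD | counter=8 r=(7,8) succ=(0,1) retry=(0,1)
6 | Q CAS | counter=9 r=(7,8) succ=(0,2) retry=(0,1)
7 | P LOAD | counter=9 r=(9,8) succ=(0,2) retry=(0,1)
8 | P CAS | counter=10 r=(9,8) succ=(1,2) retry=(0,1)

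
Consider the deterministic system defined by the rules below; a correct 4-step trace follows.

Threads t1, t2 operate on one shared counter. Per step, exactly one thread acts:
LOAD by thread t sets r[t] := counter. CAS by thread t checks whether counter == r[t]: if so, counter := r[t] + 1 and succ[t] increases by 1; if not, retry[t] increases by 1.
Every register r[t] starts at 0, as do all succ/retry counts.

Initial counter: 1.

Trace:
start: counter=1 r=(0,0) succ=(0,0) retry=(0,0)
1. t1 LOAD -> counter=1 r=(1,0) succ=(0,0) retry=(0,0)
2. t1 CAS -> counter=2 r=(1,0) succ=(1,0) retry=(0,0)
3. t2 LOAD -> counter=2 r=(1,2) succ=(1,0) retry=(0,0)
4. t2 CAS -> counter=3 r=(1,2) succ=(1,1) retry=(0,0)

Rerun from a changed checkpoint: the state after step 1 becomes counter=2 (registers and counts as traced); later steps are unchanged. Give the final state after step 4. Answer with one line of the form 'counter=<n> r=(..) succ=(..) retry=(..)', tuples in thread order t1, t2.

state after step 1 := counter=2 r=(1,0) succ=(0,0) retry=(0,0)
2. t1 CAS -> counter=2 r=(1,0) succ=(0,0) retry=(1,0)
3. t2 LOAD -> counter=2 r=(1,2) succ=(0,0) retry=(1,0)
4. t2 CAS -> counter=3 r=(1,2) succ=(0,1) retry=(1,0)

counter=3 r=(1,2) succ=(0,1) retry=(1,0)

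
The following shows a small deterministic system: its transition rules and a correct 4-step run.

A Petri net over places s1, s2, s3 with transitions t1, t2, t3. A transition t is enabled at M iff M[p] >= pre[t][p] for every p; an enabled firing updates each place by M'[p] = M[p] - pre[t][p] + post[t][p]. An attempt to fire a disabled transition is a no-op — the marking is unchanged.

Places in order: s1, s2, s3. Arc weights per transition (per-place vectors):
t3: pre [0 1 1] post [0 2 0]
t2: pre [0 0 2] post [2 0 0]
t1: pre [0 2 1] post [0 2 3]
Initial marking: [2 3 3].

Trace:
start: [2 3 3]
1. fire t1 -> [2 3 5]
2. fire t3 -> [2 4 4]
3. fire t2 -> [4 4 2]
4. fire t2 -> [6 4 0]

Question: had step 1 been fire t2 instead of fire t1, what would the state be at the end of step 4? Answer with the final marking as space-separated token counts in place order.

(re-executing from step 1 with the substitution; state before step 1: [2 3 3])
1. fire t2 -> [4 3 1]
2. fire t3 -> [4 4 0]
3. fire t2 -> [4 4 0]
4. fire t2 -> [4 4 0]

4 4 0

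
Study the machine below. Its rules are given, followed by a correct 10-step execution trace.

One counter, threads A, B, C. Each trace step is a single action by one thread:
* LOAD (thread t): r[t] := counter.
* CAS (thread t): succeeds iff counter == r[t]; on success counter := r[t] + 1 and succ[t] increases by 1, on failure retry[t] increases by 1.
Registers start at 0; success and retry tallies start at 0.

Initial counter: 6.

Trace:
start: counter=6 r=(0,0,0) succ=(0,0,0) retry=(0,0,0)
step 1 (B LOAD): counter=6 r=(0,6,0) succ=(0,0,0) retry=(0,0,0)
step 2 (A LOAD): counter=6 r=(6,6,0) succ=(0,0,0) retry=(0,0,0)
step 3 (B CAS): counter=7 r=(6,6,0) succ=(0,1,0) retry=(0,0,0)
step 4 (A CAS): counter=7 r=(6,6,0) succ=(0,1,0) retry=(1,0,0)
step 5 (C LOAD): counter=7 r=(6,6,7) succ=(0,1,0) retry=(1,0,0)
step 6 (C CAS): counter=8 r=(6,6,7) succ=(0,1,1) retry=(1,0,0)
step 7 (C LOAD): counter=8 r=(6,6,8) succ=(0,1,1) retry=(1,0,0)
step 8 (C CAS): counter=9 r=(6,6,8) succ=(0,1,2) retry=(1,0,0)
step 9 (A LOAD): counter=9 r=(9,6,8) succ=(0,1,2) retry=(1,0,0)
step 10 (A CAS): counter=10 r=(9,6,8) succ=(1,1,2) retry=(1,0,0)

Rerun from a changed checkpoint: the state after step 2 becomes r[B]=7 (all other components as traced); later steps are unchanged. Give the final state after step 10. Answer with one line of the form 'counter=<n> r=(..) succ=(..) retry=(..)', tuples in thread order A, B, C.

counter=10 r=(9,7,8) succ=(2,0,2) retry=(0,1,0)

state after step 2 := counter=6 r=(6,7,0) succ=(0,0,0) retry=(0,0,0)
step 3 (B CAS): counter=6 r=(6,7,0) succ=(0,0,0) retry=(0,1,0)
step 4 (A CAS): counter=7 r=(6,7,0) succ=(1,0,0) retry=(0,1,0)
step 5 (C LOAD): counter=7 r=(6,7,7) succ=(1,0,0) retry=(0,1,0)
step 6 (C CAS): counter=8 r=(6,7,7) succ=(1,0,1) retry=(0,1,0)
step 7 (C LOAD): counter=8 r=(6,7,8) succ=(1,0,1) retry=(0,1,0)
step 8 (C CAS): counter=9 r=(6,7,8) succ=(1,0,2) retry=(0,1,0)
step 9 (A LOAD): counter=9 r=(9,7,8) succ=(1,0,2) retry=(0,1,0)
step 10 (A CAS): counter=10 r=(9,7,8) succ=(2,0,2) retry=(0,1,0)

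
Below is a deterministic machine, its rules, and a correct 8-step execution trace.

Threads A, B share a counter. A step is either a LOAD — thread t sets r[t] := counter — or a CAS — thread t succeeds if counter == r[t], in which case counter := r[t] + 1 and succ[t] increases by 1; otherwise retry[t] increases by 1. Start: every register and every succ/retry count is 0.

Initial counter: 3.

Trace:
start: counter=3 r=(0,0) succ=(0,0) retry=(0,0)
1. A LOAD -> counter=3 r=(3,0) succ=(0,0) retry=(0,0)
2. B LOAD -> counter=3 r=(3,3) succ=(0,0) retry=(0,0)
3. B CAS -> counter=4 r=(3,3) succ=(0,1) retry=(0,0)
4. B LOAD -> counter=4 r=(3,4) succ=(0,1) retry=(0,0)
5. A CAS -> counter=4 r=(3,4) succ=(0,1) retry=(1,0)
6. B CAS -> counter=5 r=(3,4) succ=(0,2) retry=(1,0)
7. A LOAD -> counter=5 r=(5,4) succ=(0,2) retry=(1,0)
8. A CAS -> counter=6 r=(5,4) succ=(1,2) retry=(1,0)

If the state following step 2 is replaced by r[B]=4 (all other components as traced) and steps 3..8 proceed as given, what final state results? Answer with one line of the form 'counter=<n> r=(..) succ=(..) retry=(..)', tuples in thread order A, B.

state after step 2 := counter=3 r=(3,4) succ=(0,0) retry=(0,0)
3. B CAS -> counter=3 r=(3,4) succ=(0,0) retry=(0,1)
4. B LOAD -> counter=3 r=(3,3) succ=(0,0) retry=(0,1)
5. A CAS -> counter=4 r=(3,3) succ=(1,0) retry=(0,1)
6. B CAS -> counter=4 r=(3,3) succ=(1,0) retry=(0,2)
7. A LOAD -> counter=4 r=(4,3) succ=(1,0) retry=(0,2)
8. A CAS -> counter=5 r=(4,3) succ=(2,0) retry=(0,2)

counter=5 r=(4,3) succ=(2,0) retry=(0,2)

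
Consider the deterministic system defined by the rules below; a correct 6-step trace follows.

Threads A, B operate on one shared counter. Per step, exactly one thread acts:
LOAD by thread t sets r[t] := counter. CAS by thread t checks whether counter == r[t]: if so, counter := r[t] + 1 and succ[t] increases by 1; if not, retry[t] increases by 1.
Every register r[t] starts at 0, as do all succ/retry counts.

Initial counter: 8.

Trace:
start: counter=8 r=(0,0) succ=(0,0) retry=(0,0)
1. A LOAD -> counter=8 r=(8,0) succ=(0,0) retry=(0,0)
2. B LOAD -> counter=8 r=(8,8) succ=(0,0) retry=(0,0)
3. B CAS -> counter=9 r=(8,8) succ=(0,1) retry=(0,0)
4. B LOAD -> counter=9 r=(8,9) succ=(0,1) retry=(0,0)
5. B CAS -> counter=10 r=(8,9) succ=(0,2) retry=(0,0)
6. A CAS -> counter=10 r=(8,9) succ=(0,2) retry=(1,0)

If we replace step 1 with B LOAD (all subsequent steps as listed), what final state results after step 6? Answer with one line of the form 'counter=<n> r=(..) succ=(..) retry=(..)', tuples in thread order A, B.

(re-executing from step 1 with the substitution; state before step 1: counter=8 r=(0,0) succ=(0,0) retry=(0,0))
1. B LOAD -> counter=8 r=(0,8) succ=(0,0) retry=(0,0)
2. B LOAD -> counter=8 r=(0,8) succ=(0,0) retry=(0,0)
3. B CAS -> counter=9 r=(0,8) succ=(0,1) retry=(0,0)
4. B LOAD -> counter=9 r=(0,9) succ=(0,1) retry=(0,0)
5. B CAS -> counter=10 r=(0,9) succ=(0,2) retry=(0,0)
6. A CAS -> counter=10 r=(0,9) succ=(0,2) retry=(1,0)

counter=10 r=(0,9) succ=(0,2) retry=(1,0)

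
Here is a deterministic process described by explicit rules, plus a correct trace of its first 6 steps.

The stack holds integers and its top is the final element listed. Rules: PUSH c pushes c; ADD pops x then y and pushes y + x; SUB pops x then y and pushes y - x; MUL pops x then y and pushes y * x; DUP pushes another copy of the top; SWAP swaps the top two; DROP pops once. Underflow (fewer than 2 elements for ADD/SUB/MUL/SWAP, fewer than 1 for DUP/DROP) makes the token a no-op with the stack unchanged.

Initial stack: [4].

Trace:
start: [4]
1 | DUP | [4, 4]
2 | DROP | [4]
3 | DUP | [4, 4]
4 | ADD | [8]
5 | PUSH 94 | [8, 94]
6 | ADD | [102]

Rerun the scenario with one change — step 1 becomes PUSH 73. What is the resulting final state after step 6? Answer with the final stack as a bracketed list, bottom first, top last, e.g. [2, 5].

(re-executing from step 1 with the substitution; state before step 1: [4])
1 | PUSH 73 | [4, 73]
2 | DROP | [4]
3 | DUP | [4, 4]
4 | ADD | [8]
5 | PUSH 94 | [8, 94]
6 | ADD | [102]

[102]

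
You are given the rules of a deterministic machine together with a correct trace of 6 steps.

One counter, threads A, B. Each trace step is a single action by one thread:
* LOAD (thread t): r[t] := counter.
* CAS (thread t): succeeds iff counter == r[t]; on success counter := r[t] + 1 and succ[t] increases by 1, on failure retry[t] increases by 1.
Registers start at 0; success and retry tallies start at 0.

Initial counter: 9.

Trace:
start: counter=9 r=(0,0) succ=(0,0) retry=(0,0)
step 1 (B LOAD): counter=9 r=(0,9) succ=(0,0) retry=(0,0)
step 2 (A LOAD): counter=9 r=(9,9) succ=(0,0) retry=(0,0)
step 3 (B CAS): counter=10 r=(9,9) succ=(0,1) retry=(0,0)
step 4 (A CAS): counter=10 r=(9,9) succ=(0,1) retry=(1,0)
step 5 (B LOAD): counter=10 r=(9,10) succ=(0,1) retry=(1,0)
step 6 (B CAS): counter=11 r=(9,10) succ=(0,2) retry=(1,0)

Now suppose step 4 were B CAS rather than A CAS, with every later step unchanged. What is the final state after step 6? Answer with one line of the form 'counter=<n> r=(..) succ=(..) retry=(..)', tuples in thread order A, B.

(re-executing from step 4 with the substitution; state before step 4: counter=10 r=(9,9) succ=(0,1) retry=(0,0))
step 4 (B CAS): counter=10 r=(9,9) succ=(0,1) retry=(0,1)
step 5 (B LOAD): counter=10 r=(9,10) succ=(0,1) retry=(0,1)
step 6 (B CAS): counter=11 r=(9,10) succ=(0,2) retry=(0,1)

counter=11 r=(9,10) succ=(0,2) retry=(0,1)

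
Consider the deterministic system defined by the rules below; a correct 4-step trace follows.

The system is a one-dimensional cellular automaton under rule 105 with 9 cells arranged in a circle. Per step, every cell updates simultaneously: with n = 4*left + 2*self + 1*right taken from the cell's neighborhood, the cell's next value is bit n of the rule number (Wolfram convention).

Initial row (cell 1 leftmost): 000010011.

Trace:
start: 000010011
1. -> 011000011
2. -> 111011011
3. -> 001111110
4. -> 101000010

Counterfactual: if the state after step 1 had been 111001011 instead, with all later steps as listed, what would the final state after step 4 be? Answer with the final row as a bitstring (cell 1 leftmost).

001001111

state after step 1 := 111001011
2. -> 001000110
3. -> 100010110
4. -> 001001111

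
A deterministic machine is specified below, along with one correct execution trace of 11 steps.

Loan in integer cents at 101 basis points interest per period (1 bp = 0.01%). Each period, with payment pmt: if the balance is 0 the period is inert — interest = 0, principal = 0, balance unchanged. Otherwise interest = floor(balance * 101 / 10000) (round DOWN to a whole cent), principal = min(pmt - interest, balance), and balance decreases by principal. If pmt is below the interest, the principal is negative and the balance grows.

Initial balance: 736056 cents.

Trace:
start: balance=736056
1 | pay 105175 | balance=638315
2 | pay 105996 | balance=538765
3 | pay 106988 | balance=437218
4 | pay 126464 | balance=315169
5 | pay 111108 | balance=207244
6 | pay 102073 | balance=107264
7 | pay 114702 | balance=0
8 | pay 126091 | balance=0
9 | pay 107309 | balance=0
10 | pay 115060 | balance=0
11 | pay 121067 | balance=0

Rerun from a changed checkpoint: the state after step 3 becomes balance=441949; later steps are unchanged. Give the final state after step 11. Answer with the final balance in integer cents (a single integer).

state after step 3 := balance=441949
4 | pay 126464 | balance=319948
5 | pay 111108 | balance=212071
6 | pay 102073 | balance=112139
7 | pay 114702 | balance=0
8 | pay 126091 | balance=0
9 | pay 107309 | balance=0
10 | pay 115060 | balance=0
11 | pay 121067 | balance=0

0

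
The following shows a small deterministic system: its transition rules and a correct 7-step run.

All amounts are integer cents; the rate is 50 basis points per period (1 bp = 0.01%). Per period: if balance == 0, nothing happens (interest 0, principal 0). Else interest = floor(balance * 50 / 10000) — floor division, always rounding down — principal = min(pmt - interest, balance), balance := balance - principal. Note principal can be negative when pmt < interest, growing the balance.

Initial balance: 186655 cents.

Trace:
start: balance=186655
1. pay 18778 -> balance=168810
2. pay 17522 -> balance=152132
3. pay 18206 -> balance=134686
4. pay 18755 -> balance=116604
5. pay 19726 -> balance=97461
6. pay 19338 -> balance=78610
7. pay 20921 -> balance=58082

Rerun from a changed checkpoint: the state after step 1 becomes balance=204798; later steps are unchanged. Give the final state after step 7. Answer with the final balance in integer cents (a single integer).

95161

state after step 1 := balance=204798
2. pay 17522 -> balance=188299
3. pay 18206 -> balance=171034
4. pay 18755 -> balance=153134
5. pay 19726 -> balance=134173
6. pay 19338 -> balance=115505
7. pay 20921 -> balance=95161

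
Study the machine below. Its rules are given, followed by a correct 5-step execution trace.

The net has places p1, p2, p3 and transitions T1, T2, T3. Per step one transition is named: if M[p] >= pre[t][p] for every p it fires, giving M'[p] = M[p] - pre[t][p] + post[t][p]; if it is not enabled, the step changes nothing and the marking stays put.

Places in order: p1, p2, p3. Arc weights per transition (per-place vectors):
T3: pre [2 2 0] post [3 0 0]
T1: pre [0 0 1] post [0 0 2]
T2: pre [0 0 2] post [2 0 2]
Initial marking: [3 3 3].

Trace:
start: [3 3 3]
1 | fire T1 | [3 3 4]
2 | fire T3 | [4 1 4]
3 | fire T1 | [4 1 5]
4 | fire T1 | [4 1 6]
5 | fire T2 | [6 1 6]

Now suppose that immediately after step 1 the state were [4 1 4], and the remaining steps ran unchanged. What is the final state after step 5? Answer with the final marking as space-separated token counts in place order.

6 1 6

state after step 1 := [4 1 4]
2 | fire T3 | [4 1 4]
3 | fire T1 | [4 1 5]
4 | fire T1 | [4 1 6]
5 | fire T2 | [6 1 6]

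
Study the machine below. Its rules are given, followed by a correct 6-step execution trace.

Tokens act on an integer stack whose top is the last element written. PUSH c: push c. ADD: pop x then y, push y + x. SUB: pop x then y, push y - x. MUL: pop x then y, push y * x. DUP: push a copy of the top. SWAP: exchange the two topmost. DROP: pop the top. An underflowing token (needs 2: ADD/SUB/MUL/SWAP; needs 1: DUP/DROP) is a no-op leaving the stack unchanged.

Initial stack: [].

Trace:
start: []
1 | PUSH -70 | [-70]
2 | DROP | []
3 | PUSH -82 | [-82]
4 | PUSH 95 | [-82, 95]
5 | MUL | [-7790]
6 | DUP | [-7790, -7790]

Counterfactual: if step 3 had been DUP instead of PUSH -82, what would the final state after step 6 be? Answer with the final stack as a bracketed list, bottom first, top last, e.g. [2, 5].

[95, 95]

(re-executing from step 3 with the substitution; state before step 3: [])
3 | DUP | []
4 | PUSH 95 | [95]
5 | MUL | [95]
6 | DUP | [95, 95]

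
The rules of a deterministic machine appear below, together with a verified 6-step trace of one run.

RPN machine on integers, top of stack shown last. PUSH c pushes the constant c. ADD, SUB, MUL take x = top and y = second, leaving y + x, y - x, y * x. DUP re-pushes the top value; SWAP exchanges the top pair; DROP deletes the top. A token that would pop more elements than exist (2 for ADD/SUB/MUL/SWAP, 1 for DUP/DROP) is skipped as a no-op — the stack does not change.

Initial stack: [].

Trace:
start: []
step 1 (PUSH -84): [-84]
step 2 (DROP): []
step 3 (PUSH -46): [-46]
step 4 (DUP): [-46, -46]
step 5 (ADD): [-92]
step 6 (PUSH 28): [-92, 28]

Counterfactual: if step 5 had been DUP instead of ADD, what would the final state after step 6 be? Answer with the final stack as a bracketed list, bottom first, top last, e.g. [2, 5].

(re-executing from step 5 with the substitution; state before step 5: [-46, -46])
step 5 (DUP): [-46, -46, -46]
step 6 (PUSH 28): [-46, -46, -46, 28]

[-46, -46, -46, 28]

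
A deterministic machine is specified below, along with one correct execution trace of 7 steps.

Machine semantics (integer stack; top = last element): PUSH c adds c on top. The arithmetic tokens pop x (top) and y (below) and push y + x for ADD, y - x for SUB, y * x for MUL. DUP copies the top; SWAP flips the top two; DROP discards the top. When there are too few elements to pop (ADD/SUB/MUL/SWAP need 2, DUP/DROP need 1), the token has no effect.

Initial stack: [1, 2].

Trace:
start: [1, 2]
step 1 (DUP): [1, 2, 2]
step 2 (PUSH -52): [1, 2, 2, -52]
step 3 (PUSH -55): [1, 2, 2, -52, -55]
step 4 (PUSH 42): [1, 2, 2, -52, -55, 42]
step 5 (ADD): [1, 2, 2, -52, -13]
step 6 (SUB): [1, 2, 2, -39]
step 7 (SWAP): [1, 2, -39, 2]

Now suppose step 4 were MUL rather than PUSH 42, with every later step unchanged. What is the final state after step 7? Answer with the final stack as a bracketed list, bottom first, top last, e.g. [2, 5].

(re-executing from step 4 with the substitution; state before step 4: [1, 2, 2, -52, -55])
step 4 (MUL): [1, 2, 2, 2860]
step 5 (ADD): [1, 2, 2862]
step 6 (SUB): [1, -2860]
step 7 (SWAP): [-2860, 1]

[-2860, 1]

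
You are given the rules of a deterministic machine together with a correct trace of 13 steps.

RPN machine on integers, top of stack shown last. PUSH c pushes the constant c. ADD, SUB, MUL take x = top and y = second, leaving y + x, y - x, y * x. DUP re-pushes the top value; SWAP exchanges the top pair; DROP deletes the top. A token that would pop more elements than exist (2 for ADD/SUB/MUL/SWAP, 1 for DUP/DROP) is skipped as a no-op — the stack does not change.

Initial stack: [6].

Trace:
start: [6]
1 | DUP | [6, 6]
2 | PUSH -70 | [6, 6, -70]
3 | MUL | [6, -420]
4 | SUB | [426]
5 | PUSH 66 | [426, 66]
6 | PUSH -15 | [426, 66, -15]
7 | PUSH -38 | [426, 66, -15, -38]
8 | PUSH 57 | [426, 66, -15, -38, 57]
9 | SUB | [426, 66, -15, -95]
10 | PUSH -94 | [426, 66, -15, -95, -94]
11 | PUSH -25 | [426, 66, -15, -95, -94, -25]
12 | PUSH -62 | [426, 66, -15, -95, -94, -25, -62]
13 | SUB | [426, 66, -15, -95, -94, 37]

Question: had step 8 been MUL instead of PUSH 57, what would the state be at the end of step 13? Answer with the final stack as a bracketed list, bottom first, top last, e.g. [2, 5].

(re-executing from step 8 with the substitution; state before step 8: [426, 66, -15, -38])
8 | MUL | [426, 66, 570]
9 | SUB | [426, -504]
10 | PUSH -94 | [426, -504, -94]
11 | PUSH -25 | [426, -504, -94, -25]
12 | PUSH -62 | [426, -504, -94, -25, -62]
13 | SUB | [426, -504, -94, 37]

[426, -504, -94, 37]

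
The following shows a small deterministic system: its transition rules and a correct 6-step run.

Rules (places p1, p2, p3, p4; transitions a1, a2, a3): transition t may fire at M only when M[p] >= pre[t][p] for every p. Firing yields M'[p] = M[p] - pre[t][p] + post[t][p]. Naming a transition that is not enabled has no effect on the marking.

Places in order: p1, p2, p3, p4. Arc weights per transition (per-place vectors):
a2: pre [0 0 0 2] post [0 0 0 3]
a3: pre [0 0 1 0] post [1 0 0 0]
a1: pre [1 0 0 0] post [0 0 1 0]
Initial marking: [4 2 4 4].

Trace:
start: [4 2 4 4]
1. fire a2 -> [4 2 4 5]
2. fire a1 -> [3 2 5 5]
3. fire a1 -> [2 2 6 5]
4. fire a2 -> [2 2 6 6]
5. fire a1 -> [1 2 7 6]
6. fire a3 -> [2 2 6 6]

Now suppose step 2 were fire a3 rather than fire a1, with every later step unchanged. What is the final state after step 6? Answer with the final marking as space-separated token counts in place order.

(re-executing from step 2 with the substitution; state before step 2: [4 2 4 5])
2. fire a3 -> [5 2 3 5]
3. fire a1 -> [4 2 4 5]
4. fire a2 -> [4 2 4 6]
5. fire a1 -> [3 2 5 6]
6. fire a3 -> [4 2 4 6]

4 2 4 6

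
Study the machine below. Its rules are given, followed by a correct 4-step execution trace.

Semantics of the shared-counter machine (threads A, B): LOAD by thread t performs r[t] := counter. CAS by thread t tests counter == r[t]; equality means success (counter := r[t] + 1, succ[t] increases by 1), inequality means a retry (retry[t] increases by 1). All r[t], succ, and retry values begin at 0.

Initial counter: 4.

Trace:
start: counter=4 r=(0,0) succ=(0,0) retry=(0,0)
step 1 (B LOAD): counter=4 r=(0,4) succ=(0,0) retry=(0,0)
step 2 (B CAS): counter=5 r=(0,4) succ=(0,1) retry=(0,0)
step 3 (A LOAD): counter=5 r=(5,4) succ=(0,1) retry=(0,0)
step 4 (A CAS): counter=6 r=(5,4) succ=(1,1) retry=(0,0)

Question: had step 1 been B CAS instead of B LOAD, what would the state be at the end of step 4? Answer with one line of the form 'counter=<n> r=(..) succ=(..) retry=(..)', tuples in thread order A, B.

(re-executing from step 1 with the substitution; state before step 1: counter=4 r=(0,0) succ=(0,0) retry=(0,0))
step 1 (B CAS): counter=4 r=(0,0) succ=(0,0) retry=(0,1)
step 2 (B CAS): counter=4 r=(0,0) succ=(0,0) retry=(0,2)
step 3 (A LOAD): counter=4 r=(4,0) succ=(0,0) retry=(0,2)
step 4 (A CAS): counter=5 r=(4,0) succ=(1,0) retry=(0,2)

counter=5 r=(4,0) succ=(1,0) retry=(0,2)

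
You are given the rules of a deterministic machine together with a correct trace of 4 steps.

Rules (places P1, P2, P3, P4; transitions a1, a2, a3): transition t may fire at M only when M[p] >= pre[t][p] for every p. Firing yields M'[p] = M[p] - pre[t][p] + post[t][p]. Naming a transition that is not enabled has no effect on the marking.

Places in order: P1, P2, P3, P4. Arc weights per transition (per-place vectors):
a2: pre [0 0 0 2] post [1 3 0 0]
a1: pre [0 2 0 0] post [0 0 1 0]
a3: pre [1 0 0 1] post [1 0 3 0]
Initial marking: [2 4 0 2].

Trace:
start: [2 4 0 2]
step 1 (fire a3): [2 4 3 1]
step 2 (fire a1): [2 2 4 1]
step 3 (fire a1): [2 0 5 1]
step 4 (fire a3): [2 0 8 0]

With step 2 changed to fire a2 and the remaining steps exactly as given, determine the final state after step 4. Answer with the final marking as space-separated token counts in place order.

(re-executing from step 2 with the substitution; state before step 2: [2 4 3 1])
step 2 (fire a2): [2 4 3 1]
step 3 (fire a1): [2 2 4 1]
step 4 (fire a3): [2 2 7 0]

2 2 7 0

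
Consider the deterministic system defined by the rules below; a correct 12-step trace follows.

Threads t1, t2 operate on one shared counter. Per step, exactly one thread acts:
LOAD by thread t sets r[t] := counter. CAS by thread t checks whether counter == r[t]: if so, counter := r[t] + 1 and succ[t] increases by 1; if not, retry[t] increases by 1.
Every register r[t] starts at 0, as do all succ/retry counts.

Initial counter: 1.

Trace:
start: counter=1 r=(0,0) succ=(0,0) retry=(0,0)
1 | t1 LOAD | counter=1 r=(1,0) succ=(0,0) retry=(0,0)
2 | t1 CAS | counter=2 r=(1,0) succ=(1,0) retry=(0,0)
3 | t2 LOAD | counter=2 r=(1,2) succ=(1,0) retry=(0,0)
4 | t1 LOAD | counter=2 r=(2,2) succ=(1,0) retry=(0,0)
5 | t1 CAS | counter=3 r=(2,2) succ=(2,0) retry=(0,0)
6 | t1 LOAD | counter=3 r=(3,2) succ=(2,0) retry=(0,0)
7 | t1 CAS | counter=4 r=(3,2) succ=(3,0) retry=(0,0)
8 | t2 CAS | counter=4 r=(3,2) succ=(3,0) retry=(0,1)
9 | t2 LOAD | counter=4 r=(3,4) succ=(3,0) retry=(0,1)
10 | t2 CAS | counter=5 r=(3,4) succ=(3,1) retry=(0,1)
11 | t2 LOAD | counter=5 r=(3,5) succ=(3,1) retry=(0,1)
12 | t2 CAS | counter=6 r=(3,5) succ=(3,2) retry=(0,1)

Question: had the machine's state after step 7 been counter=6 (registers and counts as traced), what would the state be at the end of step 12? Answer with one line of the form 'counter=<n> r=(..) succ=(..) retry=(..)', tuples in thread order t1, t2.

counter=8 r=(3,7) succ=(3,2) retry=(0,1)

state after step 7 := counter=6 r=(3,2) succ=(3,0) retry=(0,0)
8 | t2 CAS | counter=6 r=(3,2) succ=(3,0) retry=(0,1)
9 | t2 LOAD | counter=6 r=(3,6) succ=(3,0) retry=(0,1)
10 | t2 CAS | counter=7 r=(3,6) succ=(3,1) retry=(0,1)
11 | t2 LOAD | counter=7 r=(3,7) succ=(3,1) retry=(0,1)
12 | t2 CAS | counter=8 r=(3,7) succ=(3,2) retry=(0,1)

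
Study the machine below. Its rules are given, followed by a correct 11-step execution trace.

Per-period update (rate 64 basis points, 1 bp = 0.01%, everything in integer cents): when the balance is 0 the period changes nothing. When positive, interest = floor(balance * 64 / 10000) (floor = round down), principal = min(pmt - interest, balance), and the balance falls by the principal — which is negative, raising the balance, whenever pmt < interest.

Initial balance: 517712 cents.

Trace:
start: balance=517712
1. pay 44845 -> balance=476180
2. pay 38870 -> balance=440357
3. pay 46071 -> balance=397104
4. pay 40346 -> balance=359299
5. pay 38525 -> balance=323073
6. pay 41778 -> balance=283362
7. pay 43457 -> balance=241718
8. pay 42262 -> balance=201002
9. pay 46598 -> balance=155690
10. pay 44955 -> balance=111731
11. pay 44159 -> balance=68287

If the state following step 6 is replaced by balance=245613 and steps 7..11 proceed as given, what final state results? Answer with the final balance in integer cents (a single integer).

state after step 6 := balance=245613
7. pay 43457 -> balance=203727
8. pay 42262 -> balance=162768
9. pay 46598 -> balance=117211
10. pay 44955 -> balance=73006
11. pay 44159 -> balance=29314

29314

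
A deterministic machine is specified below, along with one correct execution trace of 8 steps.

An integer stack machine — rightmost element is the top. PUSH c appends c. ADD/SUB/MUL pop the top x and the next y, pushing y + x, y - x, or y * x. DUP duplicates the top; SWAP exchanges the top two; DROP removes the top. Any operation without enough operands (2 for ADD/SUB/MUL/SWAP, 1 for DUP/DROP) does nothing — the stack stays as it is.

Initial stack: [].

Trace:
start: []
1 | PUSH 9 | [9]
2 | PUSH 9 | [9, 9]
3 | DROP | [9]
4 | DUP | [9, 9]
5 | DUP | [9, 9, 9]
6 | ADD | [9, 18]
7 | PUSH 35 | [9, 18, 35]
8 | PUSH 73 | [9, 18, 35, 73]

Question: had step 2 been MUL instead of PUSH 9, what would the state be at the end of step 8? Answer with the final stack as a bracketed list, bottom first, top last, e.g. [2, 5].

[35, 73]

(re-executing from step 2 with the substitution; state before step 2: [9])
2 | MUL | [9]
3 | DROP | []
4 | DUP | []
5 | DUP | []
6 | ADD | []
7 | PUSH 35 | [35]
8 | PUSH 73 | [35, 73]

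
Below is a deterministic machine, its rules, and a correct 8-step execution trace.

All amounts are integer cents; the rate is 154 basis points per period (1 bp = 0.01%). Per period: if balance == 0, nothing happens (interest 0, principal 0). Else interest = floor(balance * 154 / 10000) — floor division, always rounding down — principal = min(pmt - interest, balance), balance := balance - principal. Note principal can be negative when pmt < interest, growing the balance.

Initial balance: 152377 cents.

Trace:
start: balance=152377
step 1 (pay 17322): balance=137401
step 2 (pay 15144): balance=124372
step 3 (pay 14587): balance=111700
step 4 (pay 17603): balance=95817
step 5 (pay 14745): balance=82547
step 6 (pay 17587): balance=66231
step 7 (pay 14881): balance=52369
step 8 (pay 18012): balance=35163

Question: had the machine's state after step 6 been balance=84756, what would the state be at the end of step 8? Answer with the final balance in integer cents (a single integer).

state after step 6 := balance=84756
step 7 (pay 14881): balance=71180
step 8 (pay 18012): balance=54264

54264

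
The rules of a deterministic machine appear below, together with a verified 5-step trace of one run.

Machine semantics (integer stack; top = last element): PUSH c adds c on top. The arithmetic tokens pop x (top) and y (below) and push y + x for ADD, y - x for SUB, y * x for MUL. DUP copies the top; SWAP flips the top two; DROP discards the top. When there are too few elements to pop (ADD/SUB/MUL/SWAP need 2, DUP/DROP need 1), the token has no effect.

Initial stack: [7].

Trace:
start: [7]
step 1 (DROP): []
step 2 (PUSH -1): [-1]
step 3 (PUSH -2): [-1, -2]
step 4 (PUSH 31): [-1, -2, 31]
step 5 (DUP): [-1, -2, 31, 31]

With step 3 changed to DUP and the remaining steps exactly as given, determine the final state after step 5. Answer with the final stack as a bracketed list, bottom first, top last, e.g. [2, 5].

(re-executing from step 3 with the substitution; state before step 3: [-1])
step 3 (DUP): [-1, -1]
step 4 (PUSH 31): [-1, -1, 31]
step 5 (DUP): [-1, -1, 31, 31]

[-1, -1, 31, 31]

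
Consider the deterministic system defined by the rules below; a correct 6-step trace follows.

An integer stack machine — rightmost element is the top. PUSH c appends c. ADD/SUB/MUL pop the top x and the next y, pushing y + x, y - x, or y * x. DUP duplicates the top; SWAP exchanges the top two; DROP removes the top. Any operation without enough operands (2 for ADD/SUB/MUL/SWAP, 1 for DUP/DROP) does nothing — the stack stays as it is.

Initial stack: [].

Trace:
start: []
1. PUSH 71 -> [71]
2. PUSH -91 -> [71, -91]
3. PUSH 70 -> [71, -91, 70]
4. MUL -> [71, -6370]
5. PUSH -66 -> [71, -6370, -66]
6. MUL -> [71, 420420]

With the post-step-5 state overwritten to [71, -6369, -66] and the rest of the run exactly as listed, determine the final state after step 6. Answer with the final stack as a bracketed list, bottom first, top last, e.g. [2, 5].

state after step 5 := [71, -6369, -66]
6. MUL -> [71, 420354]

[71, 420354]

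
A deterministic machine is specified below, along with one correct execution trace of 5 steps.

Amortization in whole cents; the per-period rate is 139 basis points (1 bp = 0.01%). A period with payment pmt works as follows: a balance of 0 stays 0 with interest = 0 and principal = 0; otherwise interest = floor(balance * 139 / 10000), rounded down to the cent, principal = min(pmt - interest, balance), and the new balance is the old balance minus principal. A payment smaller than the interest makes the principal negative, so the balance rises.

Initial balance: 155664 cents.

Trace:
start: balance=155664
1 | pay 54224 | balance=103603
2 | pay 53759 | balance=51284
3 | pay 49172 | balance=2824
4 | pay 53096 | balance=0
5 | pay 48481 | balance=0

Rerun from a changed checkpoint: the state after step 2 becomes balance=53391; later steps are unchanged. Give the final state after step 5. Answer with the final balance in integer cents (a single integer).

0

state after step 2 := balance=53391
3 | pay 49172 | balance=4961
4 | pay 53096 | balance=0
5 | pay 48481 | balance=0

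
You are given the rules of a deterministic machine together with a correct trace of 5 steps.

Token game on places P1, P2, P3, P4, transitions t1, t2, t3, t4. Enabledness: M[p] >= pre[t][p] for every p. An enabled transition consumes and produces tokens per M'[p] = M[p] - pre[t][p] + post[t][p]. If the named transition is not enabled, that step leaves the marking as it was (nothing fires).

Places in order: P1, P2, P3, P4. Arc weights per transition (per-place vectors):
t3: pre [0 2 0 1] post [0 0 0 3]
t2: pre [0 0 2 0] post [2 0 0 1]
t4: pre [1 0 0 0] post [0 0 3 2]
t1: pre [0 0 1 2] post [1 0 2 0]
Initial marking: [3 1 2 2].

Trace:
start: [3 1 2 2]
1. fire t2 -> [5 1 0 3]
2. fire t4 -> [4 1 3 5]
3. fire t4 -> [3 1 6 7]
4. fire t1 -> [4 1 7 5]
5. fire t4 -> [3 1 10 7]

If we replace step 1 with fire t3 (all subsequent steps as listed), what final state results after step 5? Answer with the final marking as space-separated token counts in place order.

(re-executing from step 1 with the substitution; state before step 1: [3 1 2 2])
1. fire t3 -> [3 1 2 2]
2. fire t4 -> [2 1 5 4]
3. fire t4 -> [1 1 8 6]
4. fire t1 -> [2 1 9 4]
5. fire t4 -> [1 1 12 6]

1 1 12 6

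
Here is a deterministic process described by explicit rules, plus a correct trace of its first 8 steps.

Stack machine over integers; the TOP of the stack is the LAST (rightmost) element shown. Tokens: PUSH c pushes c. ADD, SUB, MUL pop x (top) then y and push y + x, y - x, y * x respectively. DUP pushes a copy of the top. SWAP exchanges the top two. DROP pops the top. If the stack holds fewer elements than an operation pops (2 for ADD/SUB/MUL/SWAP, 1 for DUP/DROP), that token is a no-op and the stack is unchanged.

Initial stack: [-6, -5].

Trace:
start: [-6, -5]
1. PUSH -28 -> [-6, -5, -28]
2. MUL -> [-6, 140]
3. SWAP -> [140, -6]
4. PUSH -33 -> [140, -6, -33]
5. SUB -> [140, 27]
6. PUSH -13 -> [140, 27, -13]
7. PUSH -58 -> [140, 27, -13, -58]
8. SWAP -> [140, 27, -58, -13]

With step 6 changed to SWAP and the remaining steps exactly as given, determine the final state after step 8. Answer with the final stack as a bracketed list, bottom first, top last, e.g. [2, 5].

(re-executing from step 6 with the substitution; state before step 6: [140, 27])
6. SWAP -> [27, 140]
7. PUSH -58 -> [27, 140, -58]
8. SWAP -> [27, -58, 140]

[27, -58, 140]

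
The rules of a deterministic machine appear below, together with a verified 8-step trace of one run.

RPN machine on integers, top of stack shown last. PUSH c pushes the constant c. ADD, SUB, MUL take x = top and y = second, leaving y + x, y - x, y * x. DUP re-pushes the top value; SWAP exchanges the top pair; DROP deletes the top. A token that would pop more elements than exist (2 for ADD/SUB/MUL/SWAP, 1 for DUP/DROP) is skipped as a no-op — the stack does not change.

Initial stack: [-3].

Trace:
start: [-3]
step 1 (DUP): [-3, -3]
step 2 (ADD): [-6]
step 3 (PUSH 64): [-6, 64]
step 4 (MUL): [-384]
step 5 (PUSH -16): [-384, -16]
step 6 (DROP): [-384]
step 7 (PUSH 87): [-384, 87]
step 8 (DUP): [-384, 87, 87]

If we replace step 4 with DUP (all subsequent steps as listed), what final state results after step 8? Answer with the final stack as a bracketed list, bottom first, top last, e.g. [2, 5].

[-6, 64, 64, 87, 87]

(re-executing from step 4 with the substitution; state before step 4: [-6, 64])
step 4 (DUP): [-6, 64, 64]
step 5 (PUSH -16): [-6, 64, 64, -16]
step 6 (DROP): [-6, 64, 64]
step 7 (PUSH 87): [-6, 64, 64, 87]
step 8 (DUP): [-6, 64, 64, 87, 87]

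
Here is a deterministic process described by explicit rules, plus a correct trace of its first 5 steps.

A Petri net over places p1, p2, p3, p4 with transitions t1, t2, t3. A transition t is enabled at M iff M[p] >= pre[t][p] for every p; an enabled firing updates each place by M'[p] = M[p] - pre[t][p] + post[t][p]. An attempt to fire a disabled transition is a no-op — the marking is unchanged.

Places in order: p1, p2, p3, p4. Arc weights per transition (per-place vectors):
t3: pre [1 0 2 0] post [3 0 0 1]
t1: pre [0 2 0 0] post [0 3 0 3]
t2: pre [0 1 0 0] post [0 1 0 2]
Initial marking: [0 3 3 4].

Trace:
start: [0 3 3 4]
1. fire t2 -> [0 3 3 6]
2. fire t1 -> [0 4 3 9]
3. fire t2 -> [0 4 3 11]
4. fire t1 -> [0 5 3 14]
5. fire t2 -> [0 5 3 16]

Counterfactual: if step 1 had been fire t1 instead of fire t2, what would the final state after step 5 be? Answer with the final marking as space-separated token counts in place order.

0 6 3 17

(re-executing from step 1 with the substitution; state before step 1: [0 3 3 4])
1. fire t1 -> [0 4 3 7]
2. fire t1 -> [0 5 3 10]
3. fire t2 -> [0 5 3 12]
4. fire t1 -> [0 6 3 15]
5. fire t2 -> [0 6 3 17]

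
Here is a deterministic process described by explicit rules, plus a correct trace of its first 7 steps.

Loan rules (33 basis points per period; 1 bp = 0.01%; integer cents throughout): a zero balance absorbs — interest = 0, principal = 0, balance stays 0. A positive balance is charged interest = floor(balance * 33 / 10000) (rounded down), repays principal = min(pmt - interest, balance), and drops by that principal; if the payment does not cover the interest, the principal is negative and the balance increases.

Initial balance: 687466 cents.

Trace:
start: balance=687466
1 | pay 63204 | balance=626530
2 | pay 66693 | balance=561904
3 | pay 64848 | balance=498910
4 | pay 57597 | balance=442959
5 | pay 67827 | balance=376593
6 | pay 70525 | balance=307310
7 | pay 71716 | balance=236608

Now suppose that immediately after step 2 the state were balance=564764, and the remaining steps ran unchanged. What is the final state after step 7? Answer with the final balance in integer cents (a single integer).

239515

state after step 2 := balance=564764
3 | pay 64848 | balance=501779
4 | pay 57597 | balance=445837
5 | pay 67827 | balance=379481
6 | pay 70525 | balance=310208
7 | pay 71716 | balance=239515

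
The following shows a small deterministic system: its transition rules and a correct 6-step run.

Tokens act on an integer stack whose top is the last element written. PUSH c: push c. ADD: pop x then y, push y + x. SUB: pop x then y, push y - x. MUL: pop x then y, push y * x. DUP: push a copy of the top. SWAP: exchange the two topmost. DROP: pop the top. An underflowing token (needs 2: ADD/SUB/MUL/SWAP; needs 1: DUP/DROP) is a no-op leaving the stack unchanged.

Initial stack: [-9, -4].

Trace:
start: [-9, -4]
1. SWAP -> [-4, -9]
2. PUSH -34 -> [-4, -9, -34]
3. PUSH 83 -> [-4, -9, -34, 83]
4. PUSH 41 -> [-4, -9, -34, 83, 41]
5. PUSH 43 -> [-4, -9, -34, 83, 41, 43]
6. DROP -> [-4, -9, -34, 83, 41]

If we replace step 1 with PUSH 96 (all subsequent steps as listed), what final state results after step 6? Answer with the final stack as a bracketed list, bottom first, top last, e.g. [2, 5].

(re-executing from step 1 with the substitution; state before step 1: [-9, -4])
1. PUSH 96 -> [-9, -4, 96]
2. PUSH -34 -> [-9, -4, 96, -34]
3. PUSH 83 -> [-9, -4, 96, -34, 83]
4. PUSH 41 -> [-9, -4, 96, -34, 83, 41]
5. PUSH 43 -> [-9, -4, 96, -34, 83, 41, 43]
6. DROP -> [-9, -4, 96, -34, 83, 41]

[-9, -4, 96, -34, 83, 41]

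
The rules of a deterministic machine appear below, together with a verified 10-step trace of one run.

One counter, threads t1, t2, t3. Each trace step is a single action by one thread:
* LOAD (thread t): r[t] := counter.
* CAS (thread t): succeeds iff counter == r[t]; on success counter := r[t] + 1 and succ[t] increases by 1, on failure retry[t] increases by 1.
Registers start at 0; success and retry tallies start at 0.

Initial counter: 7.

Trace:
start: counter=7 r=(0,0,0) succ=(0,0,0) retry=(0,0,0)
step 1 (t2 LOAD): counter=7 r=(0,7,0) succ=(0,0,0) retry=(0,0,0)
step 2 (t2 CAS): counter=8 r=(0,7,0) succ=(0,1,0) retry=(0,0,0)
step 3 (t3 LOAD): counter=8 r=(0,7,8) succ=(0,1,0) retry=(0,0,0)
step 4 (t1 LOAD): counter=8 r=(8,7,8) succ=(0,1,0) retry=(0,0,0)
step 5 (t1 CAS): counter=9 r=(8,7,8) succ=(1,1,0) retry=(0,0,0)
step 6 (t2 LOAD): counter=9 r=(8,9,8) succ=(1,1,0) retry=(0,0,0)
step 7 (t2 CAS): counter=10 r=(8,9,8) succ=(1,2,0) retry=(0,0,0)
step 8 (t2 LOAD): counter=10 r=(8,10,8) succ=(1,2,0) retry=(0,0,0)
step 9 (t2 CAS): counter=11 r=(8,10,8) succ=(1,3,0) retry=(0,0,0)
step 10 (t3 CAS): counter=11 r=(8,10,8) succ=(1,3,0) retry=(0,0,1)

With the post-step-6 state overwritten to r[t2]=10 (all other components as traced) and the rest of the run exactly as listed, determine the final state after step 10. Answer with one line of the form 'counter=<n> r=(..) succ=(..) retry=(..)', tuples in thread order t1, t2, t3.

state after step 6 := counter=9 r=(8,10,8) succ=(1,1,0) retry=(0,0,0)
step 7 (t2 CAS): counter=9 r=(8,10,8) succ=(1,1,0) retry=(0,1,0)
step 8 (t2 LOAD): counter=9 r=(8,9,8) succ=(1,1,0) retry=(0,1,0)
step 9 (t2 CAS): counter=10 r=(8,9,8) succ=(1,2,0) retry=(0,1,0)
step 10 (t3 CAS): counter=10 r=(8,9,8) succ=(1,2,0) retry=(0,1,1)

counter=10 r=(8,9,8) succ=(1,2,0) retry=(0,1,1)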